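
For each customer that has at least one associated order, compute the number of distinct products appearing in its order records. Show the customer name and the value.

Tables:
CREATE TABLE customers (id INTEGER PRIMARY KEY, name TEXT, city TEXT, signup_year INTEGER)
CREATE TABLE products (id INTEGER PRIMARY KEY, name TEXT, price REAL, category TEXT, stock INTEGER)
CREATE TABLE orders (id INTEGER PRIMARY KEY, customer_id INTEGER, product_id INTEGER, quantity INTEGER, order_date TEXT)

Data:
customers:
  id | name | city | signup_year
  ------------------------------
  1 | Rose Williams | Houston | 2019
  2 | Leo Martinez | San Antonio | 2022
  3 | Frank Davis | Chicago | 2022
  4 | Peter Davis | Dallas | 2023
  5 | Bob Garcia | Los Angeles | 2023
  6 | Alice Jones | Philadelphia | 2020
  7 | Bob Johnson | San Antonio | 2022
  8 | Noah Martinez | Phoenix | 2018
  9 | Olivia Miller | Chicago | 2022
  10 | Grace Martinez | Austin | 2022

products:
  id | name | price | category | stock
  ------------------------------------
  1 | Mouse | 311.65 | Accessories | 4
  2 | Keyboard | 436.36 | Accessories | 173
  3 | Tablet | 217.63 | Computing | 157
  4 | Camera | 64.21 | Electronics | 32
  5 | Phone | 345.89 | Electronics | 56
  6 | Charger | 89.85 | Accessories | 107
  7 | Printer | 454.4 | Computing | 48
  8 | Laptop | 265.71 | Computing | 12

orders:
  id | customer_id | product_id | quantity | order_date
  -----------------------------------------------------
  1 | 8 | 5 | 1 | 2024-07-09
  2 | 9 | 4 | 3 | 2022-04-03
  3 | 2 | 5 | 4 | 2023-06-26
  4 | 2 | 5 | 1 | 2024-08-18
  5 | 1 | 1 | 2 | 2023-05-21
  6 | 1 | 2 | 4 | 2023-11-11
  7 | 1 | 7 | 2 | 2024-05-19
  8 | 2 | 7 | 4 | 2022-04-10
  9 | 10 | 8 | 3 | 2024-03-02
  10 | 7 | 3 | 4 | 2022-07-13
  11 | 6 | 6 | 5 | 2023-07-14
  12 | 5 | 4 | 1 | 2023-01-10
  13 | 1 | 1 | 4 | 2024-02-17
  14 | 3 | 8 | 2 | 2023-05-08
SELECT p.name, COUNT(DISTINCT c.product_id) AS distinct_product_count FROM orders c JOIN customers p ON c.customer_id = p.id GROUP BY p.id, p.name

Execution result:
name | distinct_product_count
Rose Williams | 3
Leo Martinez | 2
Frank Davis | 1
Bob Garcia | 1
Alice Jones | 1
Bob Johnson | 1
Noah Martinez | 1
Olivia Miller | 1
Grace Martinez | 1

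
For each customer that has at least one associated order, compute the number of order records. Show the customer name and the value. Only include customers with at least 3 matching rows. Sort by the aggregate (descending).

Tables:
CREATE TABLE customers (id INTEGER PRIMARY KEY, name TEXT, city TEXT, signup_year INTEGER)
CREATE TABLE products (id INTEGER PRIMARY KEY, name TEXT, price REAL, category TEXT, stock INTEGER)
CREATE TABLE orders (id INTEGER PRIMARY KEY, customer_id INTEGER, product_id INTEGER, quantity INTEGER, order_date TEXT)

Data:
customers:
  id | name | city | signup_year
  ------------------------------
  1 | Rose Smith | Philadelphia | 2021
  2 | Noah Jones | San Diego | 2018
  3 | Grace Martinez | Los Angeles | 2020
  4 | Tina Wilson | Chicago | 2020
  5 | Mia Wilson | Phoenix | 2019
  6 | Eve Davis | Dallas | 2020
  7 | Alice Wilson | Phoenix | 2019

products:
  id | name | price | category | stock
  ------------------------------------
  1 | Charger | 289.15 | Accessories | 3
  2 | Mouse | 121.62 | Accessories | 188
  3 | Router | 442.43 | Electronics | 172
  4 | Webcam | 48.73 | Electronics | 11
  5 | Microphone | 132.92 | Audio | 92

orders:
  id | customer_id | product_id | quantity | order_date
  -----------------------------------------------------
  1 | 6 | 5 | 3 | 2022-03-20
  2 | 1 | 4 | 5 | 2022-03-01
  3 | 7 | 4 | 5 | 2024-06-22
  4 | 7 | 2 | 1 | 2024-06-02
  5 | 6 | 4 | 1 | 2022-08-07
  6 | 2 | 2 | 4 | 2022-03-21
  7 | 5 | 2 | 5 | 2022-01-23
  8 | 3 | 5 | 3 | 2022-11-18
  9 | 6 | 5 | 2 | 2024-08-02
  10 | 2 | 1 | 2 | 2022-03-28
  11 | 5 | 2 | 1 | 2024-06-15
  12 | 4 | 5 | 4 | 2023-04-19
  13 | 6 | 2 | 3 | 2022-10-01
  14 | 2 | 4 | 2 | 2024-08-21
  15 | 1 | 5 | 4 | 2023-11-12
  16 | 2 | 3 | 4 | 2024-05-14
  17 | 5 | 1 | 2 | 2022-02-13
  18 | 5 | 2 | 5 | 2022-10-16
SELECT p.name, COUNT(*) AS n FROM orders c JOIN customers p ON c.customer_id = p.id GROUP BY p.id, p.name HAVING COUNT(*) >= 3 ORDER BY n DESC

Execution result:
name | n
Noah Jones | 4
Mia Wilson | 4
Eve Davis | 4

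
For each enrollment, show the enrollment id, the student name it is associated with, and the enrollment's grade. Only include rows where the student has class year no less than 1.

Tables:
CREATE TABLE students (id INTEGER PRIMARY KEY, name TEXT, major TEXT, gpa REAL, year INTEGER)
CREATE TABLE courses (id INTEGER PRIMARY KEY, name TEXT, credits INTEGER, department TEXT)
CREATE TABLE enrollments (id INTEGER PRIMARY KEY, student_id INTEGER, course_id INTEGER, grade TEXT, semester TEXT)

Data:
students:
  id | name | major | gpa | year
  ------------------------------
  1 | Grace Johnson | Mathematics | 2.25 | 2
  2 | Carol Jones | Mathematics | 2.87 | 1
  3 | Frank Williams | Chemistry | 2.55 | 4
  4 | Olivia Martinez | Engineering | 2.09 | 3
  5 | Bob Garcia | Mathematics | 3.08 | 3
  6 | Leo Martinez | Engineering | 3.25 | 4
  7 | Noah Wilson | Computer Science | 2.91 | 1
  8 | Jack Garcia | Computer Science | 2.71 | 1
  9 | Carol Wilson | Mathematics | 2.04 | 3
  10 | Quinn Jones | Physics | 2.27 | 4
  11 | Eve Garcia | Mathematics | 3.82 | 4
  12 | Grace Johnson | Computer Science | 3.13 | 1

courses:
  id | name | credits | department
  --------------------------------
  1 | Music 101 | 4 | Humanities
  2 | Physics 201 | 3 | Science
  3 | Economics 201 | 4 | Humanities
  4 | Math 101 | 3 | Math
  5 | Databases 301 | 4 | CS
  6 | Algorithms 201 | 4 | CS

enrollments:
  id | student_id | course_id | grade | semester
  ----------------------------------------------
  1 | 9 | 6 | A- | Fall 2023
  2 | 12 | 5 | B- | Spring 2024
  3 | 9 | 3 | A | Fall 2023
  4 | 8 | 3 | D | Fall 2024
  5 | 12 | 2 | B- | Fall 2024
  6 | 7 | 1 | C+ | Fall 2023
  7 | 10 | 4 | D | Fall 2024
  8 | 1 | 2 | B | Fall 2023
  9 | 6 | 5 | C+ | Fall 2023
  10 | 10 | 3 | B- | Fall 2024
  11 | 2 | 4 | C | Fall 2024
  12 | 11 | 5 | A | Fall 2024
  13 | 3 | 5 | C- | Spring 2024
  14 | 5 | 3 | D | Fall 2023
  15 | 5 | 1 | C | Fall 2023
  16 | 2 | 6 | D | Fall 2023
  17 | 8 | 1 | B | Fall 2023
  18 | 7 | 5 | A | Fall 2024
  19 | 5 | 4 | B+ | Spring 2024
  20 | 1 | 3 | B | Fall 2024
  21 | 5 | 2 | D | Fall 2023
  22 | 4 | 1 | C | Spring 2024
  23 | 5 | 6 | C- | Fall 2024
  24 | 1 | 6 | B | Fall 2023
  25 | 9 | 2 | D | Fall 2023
SELECT c.id, p.name AS student, c.grade FROM enrollments c JOIN students p ON c.student_id = p.id WHERE p.year >= 1

Execution result:
id | student | grade
1 | Carol Wilson | A-
2 | Grace Johnson | B-
3 | Carol Wilson | A
4 | Jack Garcia | D
5 | Grace Johnson | B-
6 | Noah Wilson | C+
7 | Quinn Jones | D
8 | Grace Johnson | B
9 | Leo Martinez | C+
10 | Quinn Jones | B-
11 | Carol Jones | C
12 | Eve Garcia | A
13 | Frank Williams | C-
14 | Bob Garcia | D
15 | Bob Garcia | C
16 | Carol Jones | D
17 | Jack Garcia | B
18 | Noah Wilson | A
19 | Bob Garcia | B+
20 | Grace Johnson | B
21 | Bob Garcia | D
22 | Olivia Martinez | C
23 | Bob Garcia | C-
24 | Grace Johnson | B
25 | Carol Wilson | D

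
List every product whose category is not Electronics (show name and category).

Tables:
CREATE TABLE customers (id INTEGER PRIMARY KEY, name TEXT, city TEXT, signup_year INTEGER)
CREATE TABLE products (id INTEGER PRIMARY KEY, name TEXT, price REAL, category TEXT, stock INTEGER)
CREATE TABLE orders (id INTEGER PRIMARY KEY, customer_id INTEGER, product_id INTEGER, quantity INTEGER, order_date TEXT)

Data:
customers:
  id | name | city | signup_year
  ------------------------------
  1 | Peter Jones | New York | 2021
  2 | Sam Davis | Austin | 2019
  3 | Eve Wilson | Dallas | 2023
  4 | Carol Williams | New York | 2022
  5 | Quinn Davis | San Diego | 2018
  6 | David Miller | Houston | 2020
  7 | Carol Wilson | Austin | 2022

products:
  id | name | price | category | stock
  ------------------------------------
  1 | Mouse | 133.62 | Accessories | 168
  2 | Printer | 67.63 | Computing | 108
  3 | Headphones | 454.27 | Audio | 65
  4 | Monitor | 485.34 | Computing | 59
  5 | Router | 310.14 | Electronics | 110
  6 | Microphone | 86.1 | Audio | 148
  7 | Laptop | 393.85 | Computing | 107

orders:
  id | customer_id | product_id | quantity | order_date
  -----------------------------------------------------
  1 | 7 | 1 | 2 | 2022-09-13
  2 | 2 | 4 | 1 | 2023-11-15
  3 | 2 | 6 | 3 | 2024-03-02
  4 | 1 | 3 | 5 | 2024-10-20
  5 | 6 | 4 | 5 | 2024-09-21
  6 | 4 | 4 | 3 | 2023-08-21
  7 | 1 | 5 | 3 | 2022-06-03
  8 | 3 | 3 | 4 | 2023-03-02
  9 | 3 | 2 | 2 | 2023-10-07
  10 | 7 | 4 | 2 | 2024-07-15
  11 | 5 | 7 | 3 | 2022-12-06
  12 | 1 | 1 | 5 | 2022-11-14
SELECT name, category FROM products WHERE category <> 'Electronics'

Execution result:
name | category
Mouse | Accessories
Printer | Computing
Headphones | Audio
Monitor | Computing
Microphone | Audio
Laptop | Computing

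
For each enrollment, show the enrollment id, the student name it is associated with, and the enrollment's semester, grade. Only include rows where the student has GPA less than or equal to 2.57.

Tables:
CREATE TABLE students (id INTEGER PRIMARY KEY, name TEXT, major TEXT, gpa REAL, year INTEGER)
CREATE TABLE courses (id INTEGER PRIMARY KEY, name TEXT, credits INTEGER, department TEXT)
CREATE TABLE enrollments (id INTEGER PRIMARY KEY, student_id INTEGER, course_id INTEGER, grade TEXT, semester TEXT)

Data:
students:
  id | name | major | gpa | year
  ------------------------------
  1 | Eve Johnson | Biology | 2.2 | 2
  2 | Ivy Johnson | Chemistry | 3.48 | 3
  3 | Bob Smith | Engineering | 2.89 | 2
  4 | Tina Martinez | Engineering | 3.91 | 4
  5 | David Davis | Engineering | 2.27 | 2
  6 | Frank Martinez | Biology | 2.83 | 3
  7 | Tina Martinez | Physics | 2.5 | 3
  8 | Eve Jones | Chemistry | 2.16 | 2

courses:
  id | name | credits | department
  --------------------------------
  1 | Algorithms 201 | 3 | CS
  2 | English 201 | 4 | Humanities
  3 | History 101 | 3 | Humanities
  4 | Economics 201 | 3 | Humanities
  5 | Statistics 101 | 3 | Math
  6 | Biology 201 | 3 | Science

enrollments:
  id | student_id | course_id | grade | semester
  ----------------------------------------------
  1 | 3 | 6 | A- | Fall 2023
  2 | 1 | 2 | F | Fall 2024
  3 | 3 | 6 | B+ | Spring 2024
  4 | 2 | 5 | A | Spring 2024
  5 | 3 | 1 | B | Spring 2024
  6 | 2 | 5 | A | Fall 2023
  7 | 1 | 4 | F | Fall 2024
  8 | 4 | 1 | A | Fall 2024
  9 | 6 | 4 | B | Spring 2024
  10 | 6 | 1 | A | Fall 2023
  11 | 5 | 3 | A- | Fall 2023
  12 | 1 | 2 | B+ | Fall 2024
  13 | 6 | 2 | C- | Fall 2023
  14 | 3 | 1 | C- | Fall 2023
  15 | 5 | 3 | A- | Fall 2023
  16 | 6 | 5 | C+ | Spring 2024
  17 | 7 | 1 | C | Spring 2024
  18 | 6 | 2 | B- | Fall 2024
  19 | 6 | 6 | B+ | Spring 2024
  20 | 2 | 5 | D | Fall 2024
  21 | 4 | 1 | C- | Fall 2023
SELECT c.id, p.name AS student, c.semester, c.grade FROM enrollments c JOIN students p ON c.student_id = p.id WHERE p.gpa <= 2.57

Execution result:
id | student | semester | grade
2 | Eve Johnson | Fall 2024 | F
7 | Eve Johnson | Fall 2024 | F
11 | David Davis | Fall 2023 | A-
12 | Eve Johnson | Fall 2024 | B+
15 | David Davis | Fall 2023 | A-
17 | Tina Martinez | Spring 2024 | C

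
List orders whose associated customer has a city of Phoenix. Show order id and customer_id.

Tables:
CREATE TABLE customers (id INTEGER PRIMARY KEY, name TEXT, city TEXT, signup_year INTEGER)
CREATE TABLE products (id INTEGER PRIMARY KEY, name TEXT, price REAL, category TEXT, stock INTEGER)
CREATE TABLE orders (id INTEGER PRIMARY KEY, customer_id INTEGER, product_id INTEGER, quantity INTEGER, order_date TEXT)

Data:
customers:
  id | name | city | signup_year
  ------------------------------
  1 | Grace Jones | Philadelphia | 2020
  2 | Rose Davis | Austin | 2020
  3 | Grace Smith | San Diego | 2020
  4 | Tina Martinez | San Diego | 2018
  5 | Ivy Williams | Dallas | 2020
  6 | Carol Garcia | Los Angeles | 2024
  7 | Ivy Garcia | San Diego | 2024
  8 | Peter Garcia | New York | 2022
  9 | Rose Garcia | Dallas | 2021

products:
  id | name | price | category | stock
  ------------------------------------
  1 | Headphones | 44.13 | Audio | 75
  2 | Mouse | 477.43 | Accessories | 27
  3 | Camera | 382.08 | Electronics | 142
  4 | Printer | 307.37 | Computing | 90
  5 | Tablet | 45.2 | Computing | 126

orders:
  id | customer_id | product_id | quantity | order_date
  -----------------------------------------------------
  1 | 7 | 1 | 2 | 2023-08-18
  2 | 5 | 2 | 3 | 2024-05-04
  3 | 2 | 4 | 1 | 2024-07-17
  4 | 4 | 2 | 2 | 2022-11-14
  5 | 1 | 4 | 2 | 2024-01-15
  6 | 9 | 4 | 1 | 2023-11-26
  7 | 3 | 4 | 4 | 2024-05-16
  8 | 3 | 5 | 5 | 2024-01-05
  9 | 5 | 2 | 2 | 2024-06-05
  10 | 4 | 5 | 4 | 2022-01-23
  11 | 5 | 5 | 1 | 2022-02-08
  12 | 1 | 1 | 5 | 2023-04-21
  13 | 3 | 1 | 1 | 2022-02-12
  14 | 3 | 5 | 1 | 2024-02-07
SELECT id, customer_id FROM orders WHERE customer_id IN (SELECT id FROM customers WHERE city = 'Phoenix')

Execution result:
(no rows)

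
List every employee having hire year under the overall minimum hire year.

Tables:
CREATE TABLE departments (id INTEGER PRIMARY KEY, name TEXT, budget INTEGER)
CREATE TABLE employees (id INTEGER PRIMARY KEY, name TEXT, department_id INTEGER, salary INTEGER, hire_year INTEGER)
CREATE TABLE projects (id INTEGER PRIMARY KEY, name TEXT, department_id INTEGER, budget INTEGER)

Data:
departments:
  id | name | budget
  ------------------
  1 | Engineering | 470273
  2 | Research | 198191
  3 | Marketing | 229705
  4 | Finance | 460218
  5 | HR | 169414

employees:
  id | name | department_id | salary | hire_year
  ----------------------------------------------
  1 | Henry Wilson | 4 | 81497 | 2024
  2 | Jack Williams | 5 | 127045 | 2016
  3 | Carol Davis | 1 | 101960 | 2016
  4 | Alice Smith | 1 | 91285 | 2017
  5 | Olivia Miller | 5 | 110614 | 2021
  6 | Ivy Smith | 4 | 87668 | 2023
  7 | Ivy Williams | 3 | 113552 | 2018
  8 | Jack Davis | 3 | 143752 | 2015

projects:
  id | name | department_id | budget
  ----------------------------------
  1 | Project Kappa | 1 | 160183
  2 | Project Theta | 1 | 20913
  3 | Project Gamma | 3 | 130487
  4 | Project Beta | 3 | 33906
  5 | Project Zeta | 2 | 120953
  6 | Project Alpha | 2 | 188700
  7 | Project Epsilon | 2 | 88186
SELECT name, hire_year FROM employees WHERE hire_year < (SELECT MIN(hire_year) FROM employees)

Execution result:
(no rows)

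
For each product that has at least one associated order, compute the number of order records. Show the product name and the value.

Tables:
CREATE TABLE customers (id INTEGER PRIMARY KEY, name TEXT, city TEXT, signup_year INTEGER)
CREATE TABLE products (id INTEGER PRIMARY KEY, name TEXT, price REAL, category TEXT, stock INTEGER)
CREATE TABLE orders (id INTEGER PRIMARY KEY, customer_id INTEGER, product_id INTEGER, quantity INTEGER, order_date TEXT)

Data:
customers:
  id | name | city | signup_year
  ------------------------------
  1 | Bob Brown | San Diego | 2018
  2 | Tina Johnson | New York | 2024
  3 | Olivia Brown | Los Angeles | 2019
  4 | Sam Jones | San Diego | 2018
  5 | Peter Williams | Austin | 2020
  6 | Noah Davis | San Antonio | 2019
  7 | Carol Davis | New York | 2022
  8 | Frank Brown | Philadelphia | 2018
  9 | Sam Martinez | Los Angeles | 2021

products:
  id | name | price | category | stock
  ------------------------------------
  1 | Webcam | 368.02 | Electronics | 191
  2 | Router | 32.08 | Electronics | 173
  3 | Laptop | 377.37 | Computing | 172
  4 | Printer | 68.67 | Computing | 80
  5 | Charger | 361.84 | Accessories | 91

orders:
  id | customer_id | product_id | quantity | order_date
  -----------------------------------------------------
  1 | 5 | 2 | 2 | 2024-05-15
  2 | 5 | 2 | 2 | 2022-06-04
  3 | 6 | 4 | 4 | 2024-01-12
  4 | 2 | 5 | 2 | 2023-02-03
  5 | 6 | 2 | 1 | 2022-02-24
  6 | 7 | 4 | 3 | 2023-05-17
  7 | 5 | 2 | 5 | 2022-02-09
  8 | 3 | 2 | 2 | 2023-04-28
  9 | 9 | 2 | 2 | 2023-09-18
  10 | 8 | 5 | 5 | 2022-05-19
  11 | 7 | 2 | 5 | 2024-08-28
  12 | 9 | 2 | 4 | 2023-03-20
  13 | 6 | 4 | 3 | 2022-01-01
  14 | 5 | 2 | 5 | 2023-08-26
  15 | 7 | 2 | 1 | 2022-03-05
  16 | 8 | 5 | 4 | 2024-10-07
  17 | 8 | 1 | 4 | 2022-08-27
SELECT p.name, COUNT(*) AS n FROM orders c JOIN products p ON c.product_id = p.id GROUP BY p.id, p.name

Execution result:
name | n
Webcam | 1
Router | 10
Printer | 3
Charger | 3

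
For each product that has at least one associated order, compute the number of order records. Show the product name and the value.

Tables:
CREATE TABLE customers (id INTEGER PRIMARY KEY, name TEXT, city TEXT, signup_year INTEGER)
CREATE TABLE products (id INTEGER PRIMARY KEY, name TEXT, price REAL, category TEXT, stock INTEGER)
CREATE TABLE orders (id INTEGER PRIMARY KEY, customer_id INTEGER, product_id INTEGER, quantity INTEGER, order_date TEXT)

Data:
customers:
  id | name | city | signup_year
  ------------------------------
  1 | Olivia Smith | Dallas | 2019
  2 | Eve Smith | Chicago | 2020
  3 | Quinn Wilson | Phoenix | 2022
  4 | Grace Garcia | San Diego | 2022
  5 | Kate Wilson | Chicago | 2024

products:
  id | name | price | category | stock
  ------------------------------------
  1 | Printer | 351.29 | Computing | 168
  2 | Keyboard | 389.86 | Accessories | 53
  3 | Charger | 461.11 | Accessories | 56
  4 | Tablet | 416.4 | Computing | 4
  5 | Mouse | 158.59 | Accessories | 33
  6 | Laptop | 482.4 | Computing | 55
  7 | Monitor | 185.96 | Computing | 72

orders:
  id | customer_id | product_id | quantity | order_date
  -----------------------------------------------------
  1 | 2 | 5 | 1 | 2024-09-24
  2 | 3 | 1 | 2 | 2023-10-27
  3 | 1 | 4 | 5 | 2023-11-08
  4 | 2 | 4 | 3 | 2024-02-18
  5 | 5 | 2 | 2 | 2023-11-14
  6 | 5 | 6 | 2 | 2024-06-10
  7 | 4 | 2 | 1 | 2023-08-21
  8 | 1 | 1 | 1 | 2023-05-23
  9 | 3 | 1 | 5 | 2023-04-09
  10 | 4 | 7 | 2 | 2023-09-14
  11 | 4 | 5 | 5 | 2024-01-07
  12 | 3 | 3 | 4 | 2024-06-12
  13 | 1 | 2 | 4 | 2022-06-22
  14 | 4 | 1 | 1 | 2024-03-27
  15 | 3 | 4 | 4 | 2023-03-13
SELECT p.name, COUNT(*) AS n FROM orders c JOIN products p ON c.product_id = p.id GROUP BY p.id, p.name

Execution result:
name | n
Printer | 4
Keyboard | 3
Charger | 1
Tablet | 3
Mouse | 2
Laptop | 1
Monitor | 1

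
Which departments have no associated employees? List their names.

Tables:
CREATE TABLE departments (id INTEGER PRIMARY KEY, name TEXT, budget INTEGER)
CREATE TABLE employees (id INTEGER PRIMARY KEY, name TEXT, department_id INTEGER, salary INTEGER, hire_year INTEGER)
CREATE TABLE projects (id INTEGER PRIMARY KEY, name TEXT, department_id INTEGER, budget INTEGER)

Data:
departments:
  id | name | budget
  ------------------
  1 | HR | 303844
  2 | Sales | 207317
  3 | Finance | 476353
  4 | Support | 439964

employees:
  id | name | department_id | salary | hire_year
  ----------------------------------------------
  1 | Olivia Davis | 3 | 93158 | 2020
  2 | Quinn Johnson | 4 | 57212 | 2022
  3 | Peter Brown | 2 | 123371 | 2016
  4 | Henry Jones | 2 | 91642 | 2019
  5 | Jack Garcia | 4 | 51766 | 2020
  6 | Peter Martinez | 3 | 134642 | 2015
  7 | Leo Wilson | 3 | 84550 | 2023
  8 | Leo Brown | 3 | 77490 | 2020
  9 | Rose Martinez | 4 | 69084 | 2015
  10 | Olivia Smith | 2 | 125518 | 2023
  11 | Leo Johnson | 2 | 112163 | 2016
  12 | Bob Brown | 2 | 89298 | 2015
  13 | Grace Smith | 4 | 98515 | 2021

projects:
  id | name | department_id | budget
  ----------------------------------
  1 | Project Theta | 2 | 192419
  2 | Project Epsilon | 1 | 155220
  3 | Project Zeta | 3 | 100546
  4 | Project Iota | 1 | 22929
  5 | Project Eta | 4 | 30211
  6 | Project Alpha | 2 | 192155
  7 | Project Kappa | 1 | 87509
SELECT p.name FROM departments p LEFT JOIN employees c ON c.department_id = p.id WHERE c.id IS NULL

Execution result:
HR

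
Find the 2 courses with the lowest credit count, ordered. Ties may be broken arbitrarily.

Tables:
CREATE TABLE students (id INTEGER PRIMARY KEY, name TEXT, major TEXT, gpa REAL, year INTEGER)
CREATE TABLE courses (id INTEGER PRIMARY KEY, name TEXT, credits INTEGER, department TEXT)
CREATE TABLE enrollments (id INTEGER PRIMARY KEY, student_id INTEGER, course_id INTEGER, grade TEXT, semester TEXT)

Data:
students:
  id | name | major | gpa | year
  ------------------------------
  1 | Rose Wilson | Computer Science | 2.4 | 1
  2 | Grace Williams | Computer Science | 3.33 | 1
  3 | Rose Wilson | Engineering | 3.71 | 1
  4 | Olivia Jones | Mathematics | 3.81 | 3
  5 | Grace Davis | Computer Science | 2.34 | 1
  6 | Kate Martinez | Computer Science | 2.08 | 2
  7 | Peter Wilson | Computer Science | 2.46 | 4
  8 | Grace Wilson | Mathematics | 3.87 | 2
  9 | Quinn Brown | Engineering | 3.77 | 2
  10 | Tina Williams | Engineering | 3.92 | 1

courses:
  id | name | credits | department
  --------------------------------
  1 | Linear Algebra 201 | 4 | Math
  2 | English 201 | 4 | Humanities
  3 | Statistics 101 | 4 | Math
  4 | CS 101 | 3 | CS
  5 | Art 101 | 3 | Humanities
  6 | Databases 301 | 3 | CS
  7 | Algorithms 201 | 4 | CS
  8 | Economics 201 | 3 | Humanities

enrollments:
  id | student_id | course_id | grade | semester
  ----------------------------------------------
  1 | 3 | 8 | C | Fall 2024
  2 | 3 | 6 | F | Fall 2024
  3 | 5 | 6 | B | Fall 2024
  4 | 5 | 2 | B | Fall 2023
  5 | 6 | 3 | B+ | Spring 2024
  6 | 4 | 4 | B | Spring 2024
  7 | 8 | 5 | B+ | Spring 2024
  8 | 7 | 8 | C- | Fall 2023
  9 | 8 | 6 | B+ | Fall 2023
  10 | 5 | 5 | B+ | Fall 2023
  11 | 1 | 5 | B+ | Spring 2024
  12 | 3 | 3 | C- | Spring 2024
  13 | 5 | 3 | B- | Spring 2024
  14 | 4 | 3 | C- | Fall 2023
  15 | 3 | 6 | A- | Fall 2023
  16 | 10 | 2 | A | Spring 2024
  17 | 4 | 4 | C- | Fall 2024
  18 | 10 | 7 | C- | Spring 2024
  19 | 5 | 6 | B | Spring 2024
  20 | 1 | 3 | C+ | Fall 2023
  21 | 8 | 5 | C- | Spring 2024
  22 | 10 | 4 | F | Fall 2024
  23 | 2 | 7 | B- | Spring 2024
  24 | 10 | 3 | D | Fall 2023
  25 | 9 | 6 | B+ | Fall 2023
SELECT name, credits FROM courses ORDER BY credits ASC LIMIT 2

Execution result:
name | credits
CS 101 | 3
Art 101 | 3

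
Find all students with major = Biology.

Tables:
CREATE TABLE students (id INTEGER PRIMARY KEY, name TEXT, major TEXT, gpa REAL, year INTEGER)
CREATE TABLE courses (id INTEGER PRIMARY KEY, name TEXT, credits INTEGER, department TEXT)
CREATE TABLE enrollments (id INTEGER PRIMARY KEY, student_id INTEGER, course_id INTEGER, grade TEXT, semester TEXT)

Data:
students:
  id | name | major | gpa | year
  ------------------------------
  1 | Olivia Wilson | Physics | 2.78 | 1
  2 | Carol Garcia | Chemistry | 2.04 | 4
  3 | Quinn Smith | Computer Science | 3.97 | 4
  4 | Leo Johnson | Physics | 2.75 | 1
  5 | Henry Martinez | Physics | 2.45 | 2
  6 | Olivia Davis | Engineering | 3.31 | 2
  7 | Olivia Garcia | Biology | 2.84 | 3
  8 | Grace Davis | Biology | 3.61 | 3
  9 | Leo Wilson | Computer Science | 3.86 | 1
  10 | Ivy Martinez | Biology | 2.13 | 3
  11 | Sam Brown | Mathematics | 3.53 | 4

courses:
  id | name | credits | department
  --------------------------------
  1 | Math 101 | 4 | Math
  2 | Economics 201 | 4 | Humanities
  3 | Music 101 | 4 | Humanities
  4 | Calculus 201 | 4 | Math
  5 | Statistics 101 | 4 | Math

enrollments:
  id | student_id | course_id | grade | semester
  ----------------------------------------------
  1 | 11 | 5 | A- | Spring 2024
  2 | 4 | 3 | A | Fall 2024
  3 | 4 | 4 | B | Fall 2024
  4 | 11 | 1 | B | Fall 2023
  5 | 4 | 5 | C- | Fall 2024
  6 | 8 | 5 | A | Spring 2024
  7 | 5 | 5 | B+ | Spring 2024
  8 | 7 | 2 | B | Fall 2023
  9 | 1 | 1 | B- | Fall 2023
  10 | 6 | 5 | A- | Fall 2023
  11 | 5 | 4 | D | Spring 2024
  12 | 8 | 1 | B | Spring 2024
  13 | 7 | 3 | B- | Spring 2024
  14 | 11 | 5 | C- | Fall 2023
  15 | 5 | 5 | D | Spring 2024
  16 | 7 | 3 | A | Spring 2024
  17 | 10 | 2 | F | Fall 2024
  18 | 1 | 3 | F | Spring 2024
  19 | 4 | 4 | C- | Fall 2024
SELECT name, major FROM students WHERE major = 'Biology'

Execution result:
name | major
Olivia Garcia | Biology
Grace Davis | Biology
Ivy Martinez | Biology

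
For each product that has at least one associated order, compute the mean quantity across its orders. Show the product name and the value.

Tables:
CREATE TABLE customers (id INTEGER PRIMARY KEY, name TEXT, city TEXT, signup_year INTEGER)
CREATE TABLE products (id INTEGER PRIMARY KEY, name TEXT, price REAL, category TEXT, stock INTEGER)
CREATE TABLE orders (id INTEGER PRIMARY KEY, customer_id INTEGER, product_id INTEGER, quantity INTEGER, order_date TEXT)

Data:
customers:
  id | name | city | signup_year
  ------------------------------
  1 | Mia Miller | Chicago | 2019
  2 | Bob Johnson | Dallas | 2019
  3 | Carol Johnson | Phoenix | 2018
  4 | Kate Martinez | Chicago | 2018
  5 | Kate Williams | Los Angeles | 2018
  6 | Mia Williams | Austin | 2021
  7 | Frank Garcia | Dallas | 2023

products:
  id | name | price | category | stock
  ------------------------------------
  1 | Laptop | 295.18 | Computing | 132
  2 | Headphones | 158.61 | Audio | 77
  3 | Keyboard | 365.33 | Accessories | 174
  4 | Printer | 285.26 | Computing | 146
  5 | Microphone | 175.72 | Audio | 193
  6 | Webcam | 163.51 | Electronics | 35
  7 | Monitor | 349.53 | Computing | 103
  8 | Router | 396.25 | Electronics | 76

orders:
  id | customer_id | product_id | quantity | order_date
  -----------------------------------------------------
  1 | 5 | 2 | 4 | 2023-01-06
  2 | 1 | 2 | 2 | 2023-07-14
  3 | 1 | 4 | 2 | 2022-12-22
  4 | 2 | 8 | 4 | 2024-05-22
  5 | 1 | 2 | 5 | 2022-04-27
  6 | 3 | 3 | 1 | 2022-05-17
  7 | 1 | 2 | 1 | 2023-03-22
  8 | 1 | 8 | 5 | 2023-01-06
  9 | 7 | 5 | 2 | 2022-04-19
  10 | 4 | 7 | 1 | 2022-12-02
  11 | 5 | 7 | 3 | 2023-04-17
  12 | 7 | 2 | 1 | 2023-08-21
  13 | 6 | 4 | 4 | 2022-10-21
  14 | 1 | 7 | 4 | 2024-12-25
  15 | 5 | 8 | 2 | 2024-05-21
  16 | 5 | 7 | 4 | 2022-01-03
SELECT p.name, AVG(c.quantity) AS avg_quantity FROM orders c JOIN products p ON c.product_id = p.id GROUP BY p.id, p.name

Execution result:
name | avg_quantity
Headphones | 2.60
Keyboard | 1.00
Printer | 3.00
Microphone | 2.00
Monitor | 3.00
Router | 3.67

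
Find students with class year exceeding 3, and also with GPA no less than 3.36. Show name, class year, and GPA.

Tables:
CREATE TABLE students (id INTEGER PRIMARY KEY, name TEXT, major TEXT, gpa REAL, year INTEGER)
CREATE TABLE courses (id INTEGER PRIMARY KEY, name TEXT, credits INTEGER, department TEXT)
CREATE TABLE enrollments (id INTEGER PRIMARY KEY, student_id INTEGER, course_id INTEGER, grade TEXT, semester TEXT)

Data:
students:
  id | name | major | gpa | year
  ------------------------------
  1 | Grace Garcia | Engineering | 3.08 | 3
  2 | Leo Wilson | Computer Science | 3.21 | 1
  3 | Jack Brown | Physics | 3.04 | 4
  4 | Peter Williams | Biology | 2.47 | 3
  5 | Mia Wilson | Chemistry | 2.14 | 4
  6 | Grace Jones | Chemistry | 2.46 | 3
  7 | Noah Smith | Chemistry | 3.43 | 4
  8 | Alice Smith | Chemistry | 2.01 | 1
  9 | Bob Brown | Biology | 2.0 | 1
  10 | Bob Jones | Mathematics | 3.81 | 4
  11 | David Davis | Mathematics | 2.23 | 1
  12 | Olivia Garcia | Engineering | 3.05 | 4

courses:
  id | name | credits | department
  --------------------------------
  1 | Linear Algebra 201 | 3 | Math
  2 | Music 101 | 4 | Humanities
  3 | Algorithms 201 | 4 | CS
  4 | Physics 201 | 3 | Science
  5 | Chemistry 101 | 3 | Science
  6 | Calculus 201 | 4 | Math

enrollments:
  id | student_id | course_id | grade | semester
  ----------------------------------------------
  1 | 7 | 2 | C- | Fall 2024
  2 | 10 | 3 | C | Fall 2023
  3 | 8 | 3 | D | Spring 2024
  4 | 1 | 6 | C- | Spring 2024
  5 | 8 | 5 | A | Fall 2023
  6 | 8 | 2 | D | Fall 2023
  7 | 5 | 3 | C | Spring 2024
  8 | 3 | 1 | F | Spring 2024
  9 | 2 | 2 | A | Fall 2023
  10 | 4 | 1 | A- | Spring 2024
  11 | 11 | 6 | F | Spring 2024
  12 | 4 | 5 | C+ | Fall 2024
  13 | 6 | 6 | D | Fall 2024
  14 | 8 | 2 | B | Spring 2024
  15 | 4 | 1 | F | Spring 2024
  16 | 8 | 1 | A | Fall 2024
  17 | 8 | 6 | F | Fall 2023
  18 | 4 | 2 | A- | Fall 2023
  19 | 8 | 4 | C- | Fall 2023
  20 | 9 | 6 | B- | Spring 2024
SELECT name, year, gpa FROM students WHERE year > 3 AND gpa >= 3.36

Execution result:
name | year | gpa
Noah Smith | 4 | 3.43
Bob Jones | 4 | 3.81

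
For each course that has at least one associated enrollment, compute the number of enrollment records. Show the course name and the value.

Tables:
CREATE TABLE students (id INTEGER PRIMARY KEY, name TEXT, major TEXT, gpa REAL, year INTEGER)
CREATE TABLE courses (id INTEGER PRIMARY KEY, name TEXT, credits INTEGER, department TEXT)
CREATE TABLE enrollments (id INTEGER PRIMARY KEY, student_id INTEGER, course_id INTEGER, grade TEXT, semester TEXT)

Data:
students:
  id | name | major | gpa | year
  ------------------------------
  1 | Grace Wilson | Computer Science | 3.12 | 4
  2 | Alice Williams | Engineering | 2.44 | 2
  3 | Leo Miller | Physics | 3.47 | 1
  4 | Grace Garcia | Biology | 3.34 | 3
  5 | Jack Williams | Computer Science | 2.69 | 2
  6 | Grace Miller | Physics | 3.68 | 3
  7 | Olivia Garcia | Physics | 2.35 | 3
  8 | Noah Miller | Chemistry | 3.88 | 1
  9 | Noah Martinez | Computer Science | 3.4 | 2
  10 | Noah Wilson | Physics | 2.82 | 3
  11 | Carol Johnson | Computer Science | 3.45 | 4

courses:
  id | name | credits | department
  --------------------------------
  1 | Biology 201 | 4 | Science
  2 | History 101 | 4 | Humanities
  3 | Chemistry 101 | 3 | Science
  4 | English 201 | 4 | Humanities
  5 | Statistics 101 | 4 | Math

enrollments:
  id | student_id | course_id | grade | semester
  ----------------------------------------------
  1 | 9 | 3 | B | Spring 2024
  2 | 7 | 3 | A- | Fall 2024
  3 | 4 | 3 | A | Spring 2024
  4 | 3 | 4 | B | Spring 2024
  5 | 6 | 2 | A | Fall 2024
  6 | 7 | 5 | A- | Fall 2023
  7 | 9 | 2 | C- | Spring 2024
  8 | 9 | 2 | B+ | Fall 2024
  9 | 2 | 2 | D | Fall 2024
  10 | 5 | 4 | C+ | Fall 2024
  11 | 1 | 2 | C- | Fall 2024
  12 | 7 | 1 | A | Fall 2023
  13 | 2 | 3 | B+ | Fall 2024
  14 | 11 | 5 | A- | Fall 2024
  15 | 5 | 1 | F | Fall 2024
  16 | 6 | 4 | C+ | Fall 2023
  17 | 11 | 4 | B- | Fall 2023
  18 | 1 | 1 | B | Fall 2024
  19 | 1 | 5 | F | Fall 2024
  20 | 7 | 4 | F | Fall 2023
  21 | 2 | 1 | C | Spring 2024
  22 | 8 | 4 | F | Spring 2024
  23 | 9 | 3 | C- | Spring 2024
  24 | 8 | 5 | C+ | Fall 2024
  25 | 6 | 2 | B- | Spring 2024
SELECT p.name, COUNT(*) AS n FROM enrollments c JOIN courses p ON c.course_id = p.id GROUP BY p.id, p.name

Execution result:
name | n
Biology 201 | 4
History 101 | 6
Chemistry 101 | 5
English 201 | 6
Statistics 101 | 4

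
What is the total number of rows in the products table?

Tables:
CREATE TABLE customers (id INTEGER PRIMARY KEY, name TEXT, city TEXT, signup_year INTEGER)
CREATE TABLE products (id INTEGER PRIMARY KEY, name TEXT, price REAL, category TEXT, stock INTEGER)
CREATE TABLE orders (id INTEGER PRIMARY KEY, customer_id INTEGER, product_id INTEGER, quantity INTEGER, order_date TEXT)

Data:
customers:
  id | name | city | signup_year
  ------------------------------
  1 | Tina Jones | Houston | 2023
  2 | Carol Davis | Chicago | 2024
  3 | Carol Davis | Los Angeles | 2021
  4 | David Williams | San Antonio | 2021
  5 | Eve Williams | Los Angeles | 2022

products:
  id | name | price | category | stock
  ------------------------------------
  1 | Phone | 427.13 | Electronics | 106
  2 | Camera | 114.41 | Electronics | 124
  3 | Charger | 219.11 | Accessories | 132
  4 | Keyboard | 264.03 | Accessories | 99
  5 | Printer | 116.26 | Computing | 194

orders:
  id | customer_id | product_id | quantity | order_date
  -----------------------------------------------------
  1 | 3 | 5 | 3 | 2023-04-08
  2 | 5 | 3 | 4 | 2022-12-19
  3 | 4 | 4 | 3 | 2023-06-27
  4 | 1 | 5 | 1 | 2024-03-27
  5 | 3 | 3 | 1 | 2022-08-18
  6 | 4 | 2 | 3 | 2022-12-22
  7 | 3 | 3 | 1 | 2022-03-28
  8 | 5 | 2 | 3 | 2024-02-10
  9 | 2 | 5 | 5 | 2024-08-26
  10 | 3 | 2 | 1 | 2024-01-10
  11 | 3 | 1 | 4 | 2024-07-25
SELECT COUNT(*) FROM products

Execution result:
5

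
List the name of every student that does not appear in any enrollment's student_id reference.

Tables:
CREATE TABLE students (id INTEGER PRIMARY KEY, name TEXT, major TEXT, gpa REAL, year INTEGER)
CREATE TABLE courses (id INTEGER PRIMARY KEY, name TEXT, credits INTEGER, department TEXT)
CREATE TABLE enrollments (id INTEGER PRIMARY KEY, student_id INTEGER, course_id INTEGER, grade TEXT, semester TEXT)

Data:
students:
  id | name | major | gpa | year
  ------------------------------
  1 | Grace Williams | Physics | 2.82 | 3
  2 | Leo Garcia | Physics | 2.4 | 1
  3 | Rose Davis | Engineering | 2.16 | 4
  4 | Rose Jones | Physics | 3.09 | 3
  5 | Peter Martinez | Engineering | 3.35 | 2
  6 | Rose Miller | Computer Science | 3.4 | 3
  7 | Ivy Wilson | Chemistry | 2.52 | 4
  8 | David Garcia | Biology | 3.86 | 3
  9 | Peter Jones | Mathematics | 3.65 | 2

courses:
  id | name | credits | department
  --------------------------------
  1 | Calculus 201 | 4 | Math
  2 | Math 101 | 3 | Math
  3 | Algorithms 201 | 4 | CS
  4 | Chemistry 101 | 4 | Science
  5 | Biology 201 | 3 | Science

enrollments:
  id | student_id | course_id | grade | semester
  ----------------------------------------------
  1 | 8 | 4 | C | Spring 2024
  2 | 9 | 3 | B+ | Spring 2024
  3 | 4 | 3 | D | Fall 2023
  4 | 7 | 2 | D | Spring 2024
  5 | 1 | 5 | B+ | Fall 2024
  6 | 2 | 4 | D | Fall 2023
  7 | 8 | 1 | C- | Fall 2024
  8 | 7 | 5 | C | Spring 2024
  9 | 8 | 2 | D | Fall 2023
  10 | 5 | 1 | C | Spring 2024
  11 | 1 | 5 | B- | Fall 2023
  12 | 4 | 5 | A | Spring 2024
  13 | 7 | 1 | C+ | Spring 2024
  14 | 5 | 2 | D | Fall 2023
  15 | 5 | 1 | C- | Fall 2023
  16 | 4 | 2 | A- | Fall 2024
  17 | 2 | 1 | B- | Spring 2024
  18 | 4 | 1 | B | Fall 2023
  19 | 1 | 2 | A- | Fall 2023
SELECT p.name FROM students p LEFT JOIN enrollments c ON c.student_id = p.id WHERE c.id IS NULL

Execution result:
name
Rose Davis
Rose Miller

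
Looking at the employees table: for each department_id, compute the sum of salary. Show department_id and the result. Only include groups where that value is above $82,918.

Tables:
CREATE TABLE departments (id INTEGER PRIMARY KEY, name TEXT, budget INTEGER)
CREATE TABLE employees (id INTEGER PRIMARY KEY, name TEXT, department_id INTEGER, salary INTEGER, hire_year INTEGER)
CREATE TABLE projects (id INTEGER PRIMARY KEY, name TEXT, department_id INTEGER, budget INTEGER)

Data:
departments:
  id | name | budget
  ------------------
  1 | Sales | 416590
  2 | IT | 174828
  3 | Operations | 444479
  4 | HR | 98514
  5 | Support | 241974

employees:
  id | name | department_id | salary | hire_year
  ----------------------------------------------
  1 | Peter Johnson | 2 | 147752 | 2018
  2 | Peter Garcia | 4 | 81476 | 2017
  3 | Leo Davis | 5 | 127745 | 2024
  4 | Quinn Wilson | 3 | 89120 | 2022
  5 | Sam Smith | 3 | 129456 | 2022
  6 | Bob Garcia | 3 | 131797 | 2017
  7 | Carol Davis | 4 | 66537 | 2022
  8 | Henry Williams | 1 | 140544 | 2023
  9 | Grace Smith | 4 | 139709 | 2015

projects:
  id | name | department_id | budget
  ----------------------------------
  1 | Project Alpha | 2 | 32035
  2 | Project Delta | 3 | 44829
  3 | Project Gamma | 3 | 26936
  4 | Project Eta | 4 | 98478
SELECT department_id, SUM(salary) AS sum_salary FROM employees GROUP BY department_id HAVING SUM(salary) > 82918

Execution result:
department_id | sum_salary
1 | 140544
2 | 147752
3 | 350373
4 | 287722
5 | 127745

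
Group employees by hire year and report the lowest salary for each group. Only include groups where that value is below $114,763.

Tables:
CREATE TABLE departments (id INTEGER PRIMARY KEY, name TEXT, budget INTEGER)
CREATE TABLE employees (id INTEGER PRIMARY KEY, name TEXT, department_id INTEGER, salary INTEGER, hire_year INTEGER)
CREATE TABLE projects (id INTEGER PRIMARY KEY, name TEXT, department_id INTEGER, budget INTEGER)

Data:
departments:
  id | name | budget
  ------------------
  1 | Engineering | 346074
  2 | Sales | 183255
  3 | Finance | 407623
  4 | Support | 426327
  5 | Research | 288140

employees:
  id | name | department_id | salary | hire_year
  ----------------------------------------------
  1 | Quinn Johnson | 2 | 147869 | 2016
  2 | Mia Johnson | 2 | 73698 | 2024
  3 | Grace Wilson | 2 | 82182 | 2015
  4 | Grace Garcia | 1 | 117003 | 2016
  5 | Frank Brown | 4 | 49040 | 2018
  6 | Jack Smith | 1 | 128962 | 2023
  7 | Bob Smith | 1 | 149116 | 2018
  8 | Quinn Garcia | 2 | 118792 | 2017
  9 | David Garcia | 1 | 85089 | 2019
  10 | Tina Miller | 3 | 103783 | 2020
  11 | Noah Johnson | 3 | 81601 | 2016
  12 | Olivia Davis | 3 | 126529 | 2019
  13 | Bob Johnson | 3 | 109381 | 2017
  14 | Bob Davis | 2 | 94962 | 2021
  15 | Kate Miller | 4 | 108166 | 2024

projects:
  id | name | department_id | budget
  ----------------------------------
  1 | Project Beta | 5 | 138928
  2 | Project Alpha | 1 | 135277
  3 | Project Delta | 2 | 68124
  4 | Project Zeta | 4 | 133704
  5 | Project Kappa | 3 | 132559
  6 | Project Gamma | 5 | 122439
SELECT hire_year, MIN(salary) AS min_salary FROM employees GROUP BY hire_year HAVING MIN(salary) < 114763

Execution result:
hire_year | min_salary
2015 | 82182
2016 | 81601
2017 | 109381
2018 | 49040
2019 | 85089
2020 | 103783
2021 | 94962
2024 | 73698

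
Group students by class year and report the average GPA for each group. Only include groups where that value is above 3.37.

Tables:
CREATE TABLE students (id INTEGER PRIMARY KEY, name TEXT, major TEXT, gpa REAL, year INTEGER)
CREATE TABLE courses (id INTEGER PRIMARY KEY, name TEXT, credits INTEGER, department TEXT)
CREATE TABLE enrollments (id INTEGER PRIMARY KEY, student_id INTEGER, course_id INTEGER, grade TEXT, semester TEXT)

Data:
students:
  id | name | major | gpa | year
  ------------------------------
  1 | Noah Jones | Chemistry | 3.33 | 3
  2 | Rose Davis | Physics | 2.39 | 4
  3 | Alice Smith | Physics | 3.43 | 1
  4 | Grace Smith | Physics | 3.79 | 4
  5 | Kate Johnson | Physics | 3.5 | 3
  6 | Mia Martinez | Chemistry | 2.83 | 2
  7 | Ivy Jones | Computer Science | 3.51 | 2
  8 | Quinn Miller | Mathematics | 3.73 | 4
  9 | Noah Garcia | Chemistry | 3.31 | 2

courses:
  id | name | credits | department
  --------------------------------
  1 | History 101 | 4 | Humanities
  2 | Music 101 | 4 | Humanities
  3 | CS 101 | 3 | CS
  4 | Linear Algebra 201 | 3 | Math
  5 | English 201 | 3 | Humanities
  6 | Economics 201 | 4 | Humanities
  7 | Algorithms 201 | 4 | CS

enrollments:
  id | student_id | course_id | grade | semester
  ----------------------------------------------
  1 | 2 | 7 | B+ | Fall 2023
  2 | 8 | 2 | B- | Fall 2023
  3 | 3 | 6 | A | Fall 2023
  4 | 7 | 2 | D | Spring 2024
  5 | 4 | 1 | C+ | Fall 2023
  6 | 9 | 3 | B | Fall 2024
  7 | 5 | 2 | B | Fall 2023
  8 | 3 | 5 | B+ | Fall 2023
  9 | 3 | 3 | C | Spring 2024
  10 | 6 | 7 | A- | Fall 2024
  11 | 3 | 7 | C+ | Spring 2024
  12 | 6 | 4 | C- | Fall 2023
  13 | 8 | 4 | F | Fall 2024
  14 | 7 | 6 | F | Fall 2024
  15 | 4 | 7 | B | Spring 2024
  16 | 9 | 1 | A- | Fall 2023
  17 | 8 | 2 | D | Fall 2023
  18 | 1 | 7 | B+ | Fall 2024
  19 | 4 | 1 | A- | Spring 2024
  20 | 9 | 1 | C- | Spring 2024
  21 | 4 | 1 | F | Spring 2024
SELECT year, AVG(gpa) AS avg_gpa FROM students GROUP BY year HAVING AVG(gpa) > 3.37

Execution result:
year | avg_gpa
1 | 3.43
3 | 3.42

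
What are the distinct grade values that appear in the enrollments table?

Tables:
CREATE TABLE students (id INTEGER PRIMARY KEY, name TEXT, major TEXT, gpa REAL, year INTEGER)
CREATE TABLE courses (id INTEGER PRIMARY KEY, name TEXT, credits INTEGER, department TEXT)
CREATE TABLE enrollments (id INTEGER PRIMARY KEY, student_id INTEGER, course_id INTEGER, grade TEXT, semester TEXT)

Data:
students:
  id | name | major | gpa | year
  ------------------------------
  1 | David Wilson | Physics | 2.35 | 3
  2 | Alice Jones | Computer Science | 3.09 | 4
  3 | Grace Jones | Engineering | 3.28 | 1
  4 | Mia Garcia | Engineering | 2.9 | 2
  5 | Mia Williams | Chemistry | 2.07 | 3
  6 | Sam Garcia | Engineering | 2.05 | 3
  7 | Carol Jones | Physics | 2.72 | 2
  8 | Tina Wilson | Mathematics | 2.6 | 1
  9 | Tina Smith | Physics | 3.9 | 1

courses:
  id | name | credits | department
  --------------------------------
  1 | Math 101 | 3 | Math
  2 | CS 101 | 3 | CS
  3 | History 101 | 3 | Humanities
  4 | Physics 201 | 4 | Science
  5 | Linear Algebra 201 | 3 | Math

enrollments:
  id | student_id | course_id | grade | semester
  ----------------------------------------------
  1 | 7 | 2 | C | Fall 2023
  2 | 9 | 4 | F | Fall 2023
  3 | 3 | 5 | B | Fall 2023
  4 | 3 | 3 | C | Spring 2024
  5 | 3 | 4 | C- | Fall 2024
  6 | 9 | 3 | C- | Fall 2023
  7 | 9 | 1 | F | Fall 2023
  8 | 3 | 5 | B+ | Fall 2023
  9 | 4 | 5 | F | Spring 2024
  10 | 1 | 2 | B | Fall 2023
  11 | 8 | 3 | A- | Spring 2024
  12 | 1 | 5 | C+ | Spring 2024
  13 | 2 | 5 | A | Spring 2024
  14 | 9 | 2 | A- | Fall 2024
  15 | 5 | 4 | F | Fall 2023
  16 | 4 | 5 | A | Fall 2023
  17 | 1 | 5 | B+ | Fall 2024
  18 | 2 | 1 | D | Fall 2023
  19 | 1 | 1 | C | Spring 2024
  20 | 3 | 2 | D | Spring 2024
SELECT DISTINCT grade FROM enrollments

Execution result:
grade
C
F
B
C-
B+
A-
C+
A
D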